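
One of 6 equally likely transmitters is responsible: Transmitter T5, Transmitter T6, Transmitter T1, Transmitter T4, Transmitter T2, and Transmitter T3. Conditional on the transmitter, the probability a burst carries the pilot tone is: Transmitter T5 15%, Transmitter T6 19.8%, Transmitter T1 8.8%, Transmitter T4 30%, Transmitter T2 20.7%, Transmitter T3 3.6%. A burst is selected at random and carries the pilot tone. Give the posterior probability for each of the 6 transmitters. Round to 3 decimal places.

Transmitter T5 0.153, Transmitter T6 0.202, Transmitter T1 0.090, Transmitter T4 0.306, Transmitter T2 0.211, Transmitter T3 0.037

With a uniform prior (1/6 each), posterior ∝ likelihood:
  Transmitter T5: 0.15
  Transmitter T6: 0.198
  Transmitter T1: 0.088
  Transmitter T4: 0.3
  Transmitter T2: 0.207
  Transmitter T3: 0.036
Sum = 0.979.
P(Transmitter T5 | pilot) = 0.15/0.979 ≈ 0.153
P(Transmitter T6 | pilot) = 0.198/0.979 ≈ 0.202
P(Transmitter T1 | pilot) = 0.088/0.979 ≈ 0.090
P(Transmitter T4 | pilot) = 0.3/0.979 ≈ 0.306
P(Transmitter T2 | pilot) = 0.207/0.979 ≈ 0.211
P(Transmitter T3 | pilot) = 0.036/0.979 ≈ 0.037
(Check: 0.153+0.202+0.090+0.306+0.211+0.037 = 0.999.)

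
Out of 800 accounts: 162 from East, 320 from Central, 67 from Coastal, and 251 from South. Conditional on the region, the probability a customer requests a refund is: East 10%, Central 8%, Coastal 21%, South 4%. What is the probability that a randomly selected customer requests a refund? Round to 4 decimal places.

Prior × likelihood for each hypothesis:
  East: 0.2025 × 0.1 = 0.02025
  Central: 0.4 × 0.08 = 0.032
  Coastal: 0.08375 × 0.21 = 0.0175875
  South: 0.31375 × 0.04 = 0.01255
P(refund) = 0.02025 + 0.032 + 0.0175875 + 0.01255 = 0.0823875 → 0.0824.

0.0824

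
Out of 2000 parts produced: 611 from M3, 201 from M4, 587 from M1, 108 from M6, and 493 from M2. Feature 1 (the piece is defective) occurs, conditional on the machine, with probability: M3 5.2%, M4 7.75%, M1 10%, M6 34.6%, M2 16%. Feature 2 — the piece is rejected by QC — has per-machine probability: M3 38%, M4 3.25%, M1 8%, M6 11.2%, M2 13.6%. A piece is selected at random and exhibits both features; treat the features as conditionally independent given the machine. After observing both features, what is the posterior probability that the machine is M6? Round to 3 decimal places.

By Bayes' rule, posterior ∝ prior × likelihood:
  M3: 0.3055 × 0.052 × 0.38 = 0.00603668
  M4: 0.1005 × 0.0775 × 0.0325 = 0.000253134375
  M1: 0.2935 × 0.1 × 0.08 = 0.002348
  M6: 0.054 × 0.346 × 0.112 = 0.002092608
  M2: 0.2465 × 0.16 × 0.136 = 0.00536384
Total = 0.016094262375.
P(M6 | evidence) = 0.002092608 / 0.016094262375 ≈ 0.130.

0.130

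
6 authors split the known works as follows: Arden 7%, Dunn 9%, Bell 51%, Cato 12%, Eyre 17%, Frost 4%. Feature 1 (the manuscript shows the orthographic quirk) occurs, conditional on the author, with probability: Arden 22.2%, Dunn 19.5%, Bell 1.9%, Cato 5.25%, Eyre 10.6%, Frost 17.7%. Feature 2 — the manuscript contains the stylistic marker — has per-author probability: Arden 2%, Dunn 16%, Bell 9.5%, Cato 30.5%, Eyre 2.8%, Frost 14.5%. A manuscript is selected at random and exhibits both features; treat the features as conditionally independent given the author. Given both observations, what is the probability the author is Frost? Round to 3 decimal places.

0.137

Compute prior × likelihood for every hypothesis:
  Arden: 0.07 × 0.222 × 0.02 = 0.0003108
  Dunn: 0.09 × 0.195 × 0.16 = 0.002808
  Bell: 0.51 × 0.019 × 0.095 = 0.00092055
  Cato: 0.12 × 0.0525 × 0.305 = 0.0019215
  Eyre: 0.17 × 0.106 × 0.028 = 0.00050456
  Frost: 0.04 × 0.177 × 0.145 = 0.0010266
Normalizing constant = 0.00749201.
P(Frost | evidence) = 0.0010266 / 0.00749201 ≈ 0.137.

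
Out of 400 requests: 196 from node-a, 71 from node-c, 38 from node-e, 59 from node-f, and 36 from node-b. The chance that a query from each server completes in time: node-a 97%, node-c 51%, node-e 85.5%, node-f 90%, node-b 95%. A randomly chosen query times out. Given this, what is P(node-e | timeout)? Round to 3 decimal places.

0.102

Taking complements, P(timeout | each) = node-a 0.03, node-c 0.49, node-e 0.145, node-f 0.1, node-b 0.05.
By Bayes' rule, posterior ∝ prior × likelihood:
  node-a: 0.49 × 0.03 = 0.0147
  node-c: 0.1775 × 0.49 = 0.086975
  node-e: 0.095 × 0.145 = 0.013775
  node-f: 0.1475 × 0.1 = 0.01475
  node-b: 0.09 × 0.05 = 0.0045
Normalizing constant = 0.1347.
P(node-e | evidence) = 0.013775 / 0.1347 ≈ 0.102.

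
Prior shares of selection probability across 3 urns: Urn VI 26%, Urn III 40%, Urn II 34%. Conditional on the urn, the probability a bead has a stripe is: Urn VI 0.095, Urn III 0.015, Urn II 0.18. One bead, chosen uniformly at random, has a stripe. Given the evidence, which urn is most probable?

Compute prior × likelihood for every hypothesis:
  Urn VI: 0.26 × 0.095 = 0.0247
  Urn III: 0.4 × 0.015 = 0.006
  Urn II: 0.34 × 0.18 = 0.0612
Total = 0.0919.
Largest term belongs to Urn II, so Urn II is most probable.

Urn II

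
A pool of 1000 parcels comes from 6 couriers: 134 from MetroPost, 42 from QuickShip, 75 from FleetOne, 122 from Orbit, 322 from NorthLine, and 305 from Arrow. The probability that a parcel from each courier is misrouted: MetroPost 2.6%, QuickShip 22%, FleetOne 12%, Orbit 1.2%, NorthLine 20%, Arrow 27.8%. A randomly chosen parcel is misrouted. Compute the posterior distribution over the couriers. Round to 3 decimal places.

Compute prior × likelihood for every hypothesis:
  MetroPost: 0.134 × 0.026 = 0.003484
  QuickShip: 0.042 × 0.22 = 0.00924
  FleetOne: 0.075 × 0.12 = 0.009
  Orbit: 0.122 × 0.012 = 0.001464
  NorthLine: 0.322 × 0.2 = 0.0644
  Arrow: 0.305 × 0.278 = 0.08479
Normalizing constant = 0.172378.
P(MetroPost | misrouted) = 0.003484/0.172378 ≈ 0.020
P(QuickShip | misrouted) = 0.00924/0.172378 ≈ 0.054
P(FleetOne | misrouted) = 0.009/0.172378 ≈ 0.052
P(Orbit | misrouted) = 0.001464/0.172378 ≈ 0.008
P(NorthLine | misrouted) = 0.0644/0.172378 ≈ 0.374
P(Arrow | misrouted) = 0.08479/0.172378 ≈ 0.492
(Check: 0.020+0.054+0.052+0.008+0.374+0.492 = 1.000.)

MetroPost 0.020, QuickShip 0.054, FleetOne 0.052, Orbit 0.008, NorthLine 0.374, Arrow 0.492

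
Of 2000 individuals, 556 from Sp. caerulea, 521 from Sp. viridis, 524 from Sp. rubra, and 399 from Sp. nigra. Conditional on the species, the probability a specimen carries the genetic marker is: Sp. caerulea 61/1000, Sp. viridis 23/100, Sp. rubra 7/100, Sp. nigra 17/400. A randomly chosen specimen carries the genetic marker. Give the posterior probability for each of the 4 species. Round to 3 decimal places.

Sp. caerulea 0.164, Sp. viridis 0.578, Sp. rubra 0.177, Sp. nigra 0.082

By Bayes' rule, posterior ∝ prior × likelihood:
  Sp. caerulea: 0.278 × 0.061 = 0.016958
  Sp. viridis: 0.2605 × 0.23 = 0.059915
  Sp. rubra: 0.262 × 0.07 = 0.01834
  Sp. nigra: 0.1995 × 0.0425 = 0.00847875
Normalizing constant = 0.10369175.
P(Sp. caerulea | marker) = 0.016958/0.10369175 ≈ 0.164
P(Sp. viridis | marker) = 0.059915/0.10369175 ≈ 0.578
P(Sp. rubra | marker) = 0.01834/0.10369175 ≈ 0.177
P(Sp. nigra | marker) = 0.00847875/0.10369175 ≈ 0.082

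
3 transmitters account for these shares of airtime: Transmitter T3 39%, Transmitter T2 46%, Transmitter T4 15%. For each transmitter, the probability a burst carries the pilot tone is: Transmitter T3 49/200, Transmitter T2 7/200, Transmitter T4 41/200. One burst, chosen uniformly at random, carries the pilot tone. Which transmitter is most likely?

Transmitter T3

Compute prior × likelihood for every hypothesis:
  Transmitter T3: 0.39 × 0.245 = 0.09555
  Transmitter T2: 0.46 × 0.035 = 0.0161
  Transmitter T4: 0.15 × 0.205 = 0.03075
Total = 0.1424.
Largest term belongs to Transmitter T3, so Transmitter T3 is most probable.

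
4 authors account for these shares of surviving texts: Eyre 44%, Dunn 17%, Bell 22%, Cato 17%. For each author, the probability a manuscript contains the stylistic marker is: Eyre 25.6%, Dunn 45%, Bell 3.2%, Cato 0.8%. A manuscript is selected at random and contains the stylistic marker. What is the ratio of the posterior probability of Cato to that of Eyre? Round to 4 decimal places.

Unnormalized posteriors (prior × likelihood):
  Eyre: 0.44 × 0.256 = 0.11264
  Dunn: 0.17 × 0.45 = 0.0765
  Bell: 0.22 × 0.032 = 0.00704
  Cato: 0.17 × 0.008 = 0.00136
Sum = 0.19754.
The ratio is 0.00136 / 0.11264 (the normalizer cancels) = 0.0121.

0.0121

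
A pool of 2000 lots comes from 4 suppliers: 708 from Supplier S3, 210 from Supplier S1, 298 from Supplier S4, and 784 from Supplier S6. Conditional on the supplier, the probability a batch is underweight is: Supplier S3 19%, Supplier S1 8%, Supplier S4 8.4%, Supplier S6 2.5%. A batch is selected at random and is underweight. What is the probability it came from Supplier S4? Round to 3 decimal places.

Unnormalized posteriors (prior × likelihood):
  Supplier S3: 0.354 × 0.19 = 0.06726
  Supplier S1: 0.105 × 0.08 = 0.0084
  Supplier S4: 0.149 × 0.084 = 0.012516
  Supplier S6: 0.392 × 0.025 = 0.0098
Normalizing constant = 0.097976.
P(Supplier S4 | evidence) = 0.012516 / 0.097976 ≈ 0.128.

0.128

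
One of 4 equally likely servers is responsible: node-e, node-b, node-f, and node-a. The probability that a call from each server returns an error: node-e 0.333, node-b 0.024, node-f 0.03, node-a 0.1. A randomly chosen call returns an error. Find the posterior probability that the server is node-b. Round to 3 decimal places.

0.049

Since the prior is uniform, the posterior is proportional to the likelihood:
  node-e: 0.333
  node-b: 0.024
  node-f: 0.03
  node-a: 0.1
Total = 0.487.
P(node-b | evidence) = 0.024 / 0.487 ≈ 0.049.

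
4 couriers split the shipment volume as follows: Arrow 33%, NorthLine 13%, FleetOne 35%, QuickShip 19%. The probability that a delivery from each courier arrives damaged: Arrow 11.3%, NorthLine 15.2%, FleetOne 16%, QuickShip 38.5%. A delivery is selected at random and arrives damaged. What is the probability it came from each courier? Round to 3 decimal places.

Compute prior × likelihood for every hypothesis:
  Arrow: 0.33 × 0.113 = 0.03729
  NorthLine: 0.13 × 0.152 = 0.01976
  FleetOne: 0.35 × 0.16 = 0.056
  QuickShip: 0.19 × 0.385 = 0.07315
Normalizing constant = 0.1862.
P(Arrow | damaged) = 0.03729/0.1862 ≈ 0.200
P(NorthLine | damaged) = 0.01976/0.1862 ≈ 0.106
P(FleetOne | damaged) = 0.056/0.1862 ≈ 0.301
P(QuickShip | damaged) = 0.07315/0.1862 ≈ 0.393
(Check: 0.200+0.106+0.301+0.393 = 1.000.)

Arrow 0.200, NorthLine 0.106, FleetOne 0.301, QuickShip 0.393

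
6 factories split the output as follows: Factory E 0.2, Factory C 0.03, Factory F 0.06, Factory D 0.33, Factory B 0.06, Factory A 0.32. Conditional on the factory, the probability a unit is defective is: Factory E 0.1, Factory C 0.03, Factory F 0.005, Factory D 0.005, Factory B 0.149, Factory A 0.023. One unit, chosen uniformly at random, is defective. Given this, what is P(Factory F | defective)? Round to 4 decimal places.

Compute prior × likelihood for every hypothesis:
  Factory E: 0.2 × 0.1 = 0.02
  Factory C: 0.03 × 0.03 = 0.0009
  Factory F: 0.06 × 0.005 = 0.0003
  Factory D: 0.33 × 0.005 = 0.00165
  Factory B: 0.06 × 0.149 = 0.00894
  Factory A: 0.32 × 0.023 = 0.00736
Sum = 0.03915.
P(Factory F | evidence) = 0.0003 / 0.03915 ≈ 0.0077.

0.0077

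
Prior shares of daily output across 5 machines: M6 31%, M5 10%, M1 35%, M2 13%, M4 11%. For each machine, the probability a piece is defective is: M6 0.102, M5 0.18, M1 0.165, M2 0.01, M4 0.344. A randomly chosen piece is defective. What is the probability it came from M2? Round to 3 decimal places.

Prior × likelihood for each hypothesis:
  M6: 0.31 × 0.102 = 0.03162
  M5: 0.1 × 0.18 = 0.018
  M1: 0.35 × 0.165 = 0.05775
  M2: 0.13 × 0.01 = 0.0013
  M4: 0.11 × 0.344 = 0.03784
Sum = 0.14651.
P(M2 | evidence) = 0.0013 / 0.14651 ≈ 0.009.

0.009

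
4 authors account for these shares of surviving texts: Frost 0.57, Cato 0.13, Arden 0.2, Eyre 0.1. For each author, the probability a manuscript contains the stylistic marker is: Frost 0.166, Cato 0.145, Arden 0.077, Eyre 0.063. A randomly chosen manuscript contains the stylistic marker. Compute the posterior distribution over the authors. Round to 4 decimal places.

Prior × likelihood for each hypothesis:
  Frost: 0.57 × 0.166 = 0.09462
  Cato: 0.13 × 0.145 = 0.01885
  Arden: 0.2 × 0.077 = 0.0154
  Eyre: 0.1 × 0.063 = 0.0063
Total = 0.13517.
P(Frost | marker) = 0.09462/0.13517 ≈ 0.7000
P(Cato | marker) = 0.01885/0.13517 ≈ 0.1395
P(Arden | marker) = 0.0154/0.13517 ≈ 0.1139
P(Eyre | marker) = 0.0063/0.13517 ≈ 0.0466
(Check: 0.7000+0.1395+0.1139+0.0466 = 1.0000.)

Frost 0.7000, Cato 0.1395, Arden 0.1139, Eyre 0.0466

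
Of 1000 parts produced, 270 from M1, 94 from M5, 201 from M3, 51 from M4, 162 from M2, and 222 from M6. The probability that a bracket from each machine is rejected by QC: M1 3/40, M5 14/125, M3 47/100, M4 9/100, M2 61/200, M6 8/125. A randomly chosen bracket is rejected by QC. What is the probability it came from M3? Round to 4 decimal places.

0.4883

Prior × likelihood for each hypothesis:
  M1: 0.27 × 0.075 = 0.02025
  M5: 0.094 × 0.112 = 0.010528
  M3: 0.201 × 0.47 = 0.09447
  M4: 0.051 × 0.09 = 0.00459
  M2: 0.162 × 0.305 = 0.04941
  M6: 0.222 × 0.064 = 0.014208
Normalizing constant = 0.193456.
P(M3 | evidence) = 0.09447 / 0.193456 ≈ 0.4883.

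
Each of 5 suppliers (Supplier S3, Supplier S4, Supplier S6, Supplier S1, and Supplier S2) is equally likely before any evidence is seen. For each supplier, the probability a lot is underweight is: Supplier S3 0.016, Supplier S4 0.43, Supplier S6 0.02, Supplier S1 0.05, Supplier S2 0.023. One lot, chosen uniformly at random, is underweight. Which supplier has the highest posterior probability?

Supplier S4

Since the prior is uniform, the posterior is proportional to the likelihood:
  Supplier S3: 0.016
  Supplier S4: 0.43
  Supplier S6: 0.02
  Supplier S1: 0.05
  Supplier S2: 0.023
Sum = 0.539.
Largest term belongs to Supplier S4, so Supplier S4 is most probable.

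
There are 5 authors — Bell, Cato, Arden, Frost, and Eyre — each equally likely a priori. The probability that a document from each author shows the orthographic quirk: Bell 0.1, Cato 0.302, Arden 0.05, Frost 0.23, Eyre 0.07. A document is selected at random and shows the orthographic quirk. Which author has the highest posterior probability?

With a uniform prior (1/5 each), posterior ∝ likelihood:
  Bell: 0.1
  Cato: 0.302
  Arden: 0.05
  Frost: 0.23
  Eyre: 0.07
Sum = 0.752.
Largest term belongs to Cato, so Cato is most probable.

Cato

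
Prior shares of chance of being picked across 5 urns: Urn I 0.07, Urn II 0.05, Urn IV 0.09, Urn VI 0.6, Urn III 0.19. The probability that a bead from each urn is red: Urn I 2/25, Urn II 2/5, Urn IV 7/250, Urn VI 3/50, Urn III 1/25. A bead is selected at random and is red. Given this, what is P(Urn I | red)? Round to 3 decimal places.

0.078

Unnormalized posteriors (prior × likelihood):
  Urn I: 0.07 × 0.08 = 0.0056
  Urn II: 0.05 × 0.4 = 0.02
  Urn IV: 0.09 × 0.028 = 0.00252
  Urn VI: 0.6 × 0.06 = 0.036
  Urn III: 0.19 × 0.04 = 0.0076
Normalizing constant = 0.07172.
P(Urn I | evidence) = 0.0056 / 0.07172 ≈ 0.078.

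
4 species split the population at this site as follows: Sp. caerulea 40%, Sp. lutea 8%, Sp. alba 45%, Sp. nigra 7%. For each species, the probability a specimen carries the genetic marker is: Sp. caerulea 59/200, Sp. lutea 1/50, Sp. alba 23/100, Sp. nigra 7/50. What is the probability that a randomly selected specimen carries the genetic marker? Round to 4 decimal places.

Compute prior × likelihood for every hypothesis:
  Sp. caerulea: 0.4 × 0.295 = 0.118
  Sp. lutea: 0.08 × 0.02 = 0.0016
  Sp. alba: 0.45 × 0.23 = 0.1035
  Sp. nigra: 0.07 × 0.14 = 0.0098
P(marker) = 0.118 + 0.0016 + 0.1035 + 0.0098 = 0.2329 → 0.2329.

0.2329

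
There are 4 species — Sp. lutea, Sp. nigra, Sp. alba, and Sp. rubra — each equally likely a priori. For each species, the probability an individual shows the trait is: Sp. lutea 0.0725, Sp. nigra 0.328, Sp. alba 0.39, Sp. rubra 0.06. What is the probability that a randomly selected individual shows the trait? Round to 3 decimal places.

With a uniform prior (1/4 each), posterior ∝ likelihood:
  Sp. lutea: 0.0725
  Sp. nigra: 0.328
  Sp. alba: 0.39
  Sp. rubra: 0.06
P(trait) = (1/4) × (0.0725 + 0.328 + 0.39 + 0.06) = 0.8505/4 ≈ 0.213.

0.213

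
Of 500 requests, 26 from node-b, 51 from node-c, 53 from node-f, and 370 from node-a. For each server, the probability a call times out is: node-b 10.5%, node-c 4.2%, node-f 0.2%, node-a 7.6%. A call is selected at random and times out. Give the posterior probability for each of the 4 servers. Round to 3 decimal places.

Unnormalized posteriors (prior × likelihood):
  node-b: 0.052 × 0.105 = 0.00546
  node-c: 0.102 × 0.042 = 0.004284
  node-f: 0.106 × 0.002 = 0.000212
  node-a: 0.74 × 0.076 = 0.05624
Total = 0.066196.
P(node-b | timeout) = 0.00546/0.066196 ≈ 0.082
P(node-c | timeout) = 0.004284/0.066196 ≈ 0.065
P(node-f | timeout) = 0.000212/0.066196 ≈ 0.003
P(node-a | timeout) = 0.05624/0.066196 ≈ 0.850
(Check: 0.082+0.065+0.003+0.850 = 1.000.)

node-b 0.082, node-c 0.065, node-f 0.003, node-a 0.850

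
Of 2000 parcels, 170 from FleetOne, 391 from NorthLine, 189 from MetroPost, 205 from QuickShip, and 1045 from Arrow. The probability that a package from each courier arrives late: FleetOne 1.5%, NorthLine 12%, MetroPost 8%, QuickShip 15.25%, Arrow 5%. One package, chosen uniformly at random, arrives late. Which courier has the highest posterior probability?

Arrow

By Bayes' rule, posterior ∝ prior × likelihood:
  FleetOne: 0.085 × 0.015 = 0.001275
  NorthLine: 0.1955 × 0.12 = 0.02346
  MetroPost: 0.0945 × 0.08 = 0.00756
  QuickShip: 0.1025 × 0.1525 = 0.01563125
  Arrow: 0.5225 × 0.05 = 0.026125
Sum = 0.07405125.
Largest term belongs to Arrow, so Arrow is most probable.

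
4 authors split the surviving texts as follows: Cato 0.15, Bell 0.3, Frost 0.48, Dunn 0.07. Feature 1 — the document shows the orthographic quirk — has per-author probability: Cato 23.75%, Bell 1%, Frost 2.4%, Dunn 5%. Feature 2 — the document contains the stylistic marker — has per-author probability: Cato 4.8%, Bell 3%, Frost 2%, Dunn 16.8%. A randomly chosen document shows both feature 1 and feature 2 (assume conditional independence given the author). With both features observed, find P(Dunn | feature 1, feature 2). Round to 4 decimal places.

0.2246

Prior × likelihood for each hypothesis:
  Cato: 0.15 × 0.2375 × 0.048 = 0.00171
  Bell: 0.3 × 0.01 × 0.03 = 0.00009
  Frost: 0.48 × 0.024 × 0.02 = 0.0002304
  Dunn: 0.07 × 0.05 × 0.168 = 0.000588
Sum = 0.0026184.
P(Dunn | evidence) = 0.000588 / 0.0026184 ≈ 0.2246.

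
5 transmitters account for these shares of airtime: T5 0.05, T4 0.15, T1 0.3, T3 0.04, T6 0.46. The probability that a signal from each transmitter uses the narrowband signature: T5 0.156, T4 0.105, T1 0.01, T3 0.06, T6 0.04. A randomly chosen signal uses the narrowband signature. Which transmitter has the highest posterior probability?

T6

Prior × likelihood for each hypothesis:
  T5: 0.05 × 0.156 = 0.0078
  T4: 0.15 × 0.105 = 0.01575
  T1: 0.3 × 0.01 = 0.003
  T3: 0.04 × 0.06 = 0.0024
  T6: 0.46 × 0.04 = 0.0184
Normalizing constant = 0.04735.
Largest term belongs to T6, so T6 is most probable.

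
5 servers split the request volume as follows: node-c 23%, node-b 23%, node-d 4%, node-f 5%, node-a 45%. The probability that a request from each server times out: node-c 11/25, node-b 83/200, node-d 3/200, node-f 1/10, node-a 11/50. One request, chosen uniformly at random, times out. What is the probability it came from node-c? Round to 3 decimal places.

Unnormalized posteriors (prior × likelihood):
  node-c: 0.23 × 0.44 = 0.1012
  node-b: 0.23 × 0.415 = 0.09545
  node-d: 0.04 × 0.015 = 0.0006
  node-f: 0.05 × 0.1 = 0.005
  node-a: 0.45 × 0.22 = 0.099
Sum = 0.30125.
P(node-c | evidence) = 0.1012 / 0.30125 ≈ 0.336.

0.336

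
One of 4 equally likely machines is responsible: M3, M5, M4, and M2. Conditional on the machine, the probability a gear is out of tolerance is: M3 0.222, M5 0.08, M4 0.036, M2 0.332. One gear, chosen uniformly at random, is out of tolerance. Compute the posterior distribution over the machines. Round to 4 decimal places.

M3 0.3313, M5 0.1194, M4 0.0537, M2 0.4955

Since the prior is uniform, the posterior is proportional to the likelihood:
  M3: 0.222
  M5: 0.08
  M4: 0.036
  M2: 0.332
Normalizing constant = 0.67.
P(M3 | oversize) = 0.222/0.67 ≈ 0.3313
P(M5 | oversize) = 0.08/0.67 ≈ 0.1194
P(M4 | oversize) = 0.036/0.67 ≈ 0.0537
P(M2 | oversize) = 0.332/0.67 ≈ 0.4955
(Check: 0.3313+0.1194+0.0537+0.4955 = 0.9999.)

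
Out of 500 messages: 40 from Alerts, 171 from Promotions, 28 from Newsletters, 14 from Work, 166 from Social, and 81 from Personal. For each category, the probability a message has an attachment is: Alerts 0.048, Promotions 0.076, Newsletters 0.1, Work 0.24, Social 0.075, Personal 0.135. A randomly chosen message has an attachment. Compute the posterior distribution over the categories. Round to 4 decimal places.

Unnormalized posteriors (prior × likelihood):
  Alerts: 0.08 × 0.048 = 0.00384
  Promotions: 0.342 × 0.076 = 0.025992
  Newsletters: 0.056 × 0.1 = 0.0056
  Work: 0.028 × 0.24 = 0.00672
  Social: 0.332 × 0.075 = 0.0249
  Personal: 0.162 × 0.135 = 0.02187
Normalizing constant = 0.088922.
P(Alerts | attachment) = 0.00384/0.088922 ≈ 0.0432
P(Promotions | attachment) = 0.025992/0.088922 ≈ 0.2923
P(Newsletters | attachment) = 0.0056/0.088922 ≈ 0.0630
P(Work | attachment) = 0.00672/0.088922 ≈ 0.0756
P(Social | attachment) = 0.0249/0.088922 ≈ 0.2800
P(Personal | attachment) = 0.02187/0.088922 ≈ 0.2459
(Check: 0.0432+0.2923+0.0630+0.0756+0.2800+0.2459 = 1.0000.)

Alerts 0.0432, Promotions 0.2923, Newsletters 0.0630, Work 0.0756, Social 0.2800, Personal 0.2459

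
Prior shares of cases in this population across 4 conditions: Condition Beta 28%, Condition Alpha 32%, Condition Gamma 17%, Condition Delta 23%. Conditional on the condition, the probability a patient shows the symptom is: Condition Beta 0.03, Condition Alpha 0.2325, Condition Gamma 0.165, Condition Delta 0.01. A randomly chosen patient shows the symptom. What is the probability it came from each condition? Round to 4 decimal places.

Unnormalized posteriors (prior × likelihood):
  Condition Beta: 0.28 × 0.03 = 0.0084
  Condition Alpha: 0.32 × 0.2325 = 0.0744
  Condition Gamma: 0.17 × 0.165 = 0.02805
  Condition Delta: 0.23 × 0.01 = 0.0023
Normalizing constant = 0.11315.
P(Condition Beta | symptomatic) = 0.0084/0.11315 ≈ 0.0742
P(Condition Alpha | symptomatic) = 0.0744/0.11315 ≈ 0.6575
P(Condition Gamma | symptomatic) = 0.02805/0.11315 ≈ 0.2479
P(Condition Delta | symptomatic) = 0.0023/0.11315 ≈ 0.0203

Condition Beta 0.0742, Condition Alpha 0.6575, Condition Gamma 0.2479, Condition Delta 0.0203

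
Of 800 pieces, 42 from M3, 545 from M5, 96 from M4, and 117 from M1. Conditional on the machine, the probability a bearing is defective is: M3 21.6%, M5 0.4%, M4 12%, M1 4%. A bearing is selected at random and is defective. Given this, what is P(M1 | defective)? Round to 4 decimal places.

0.1705

Prior × likelihood for each hypothesis:
  M3: 0.0525 × 0.216 = 0.01134
  M5: 0.68125 × 0.004 = 0.002725
  M4: 0.12 × 0.12 = 0.0144
  M1: 0.14625 × 0.04 = 0.00585
Normalizing constant = 0.034315.
P(M1 | evidence) = 0.00585 / 0.034315 ≈ 0.1705.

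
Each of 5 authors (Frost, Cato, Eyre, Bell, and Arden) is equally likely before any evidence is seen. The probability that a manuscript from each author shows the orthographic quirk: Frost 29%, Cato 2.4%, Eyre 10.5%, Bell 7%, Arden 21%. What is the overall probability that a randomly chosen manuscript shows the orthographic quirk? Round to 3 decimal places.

0.140

With a uniform prior (1/5 each), posterior ∝ likelihood:
  Frost: 0.29
  Cato: 0.024
  Eyre: 0.105
  Bell: 0.07
  Arden: 0.21
P(quirk) = (1/5) × (0.29 + 0.024 + 0.105 + 0.07 + 0.21) = 0.699/5 ≈ 0.140.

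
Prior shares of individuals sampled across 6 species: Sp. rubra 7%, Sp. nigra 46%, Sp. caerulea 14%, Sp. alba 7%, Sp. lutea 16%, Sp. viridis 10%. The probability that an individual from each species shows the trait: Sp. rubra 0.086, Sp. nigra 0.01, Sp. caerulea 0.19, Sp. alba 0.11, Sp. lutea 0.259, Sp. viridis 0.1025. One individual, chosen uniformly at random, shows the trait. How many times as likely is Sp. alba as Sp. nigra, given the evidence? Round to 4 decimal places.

Prior × likelihood for each hypothesis:
  Sp. rubra: 0.07 × 0.086 = 0.00602
  Sp. nigra: 0.46 × 0.01 = 0.0046
  Sp. caerulea: 0.14 × 0.19 = 0.0266
  Sp. alba: 0.07 × 0.11 = 0.0077
  Sp. lutea: 0.16 × 0.259 = 0.04144
  Sp. viridis: 0.1 × 0.1025 = 0.01025
Sum = 0.09661.
The ratio is 0.0077 / 0.0046 (the normalizer cancels) = 1.6739.

1.6739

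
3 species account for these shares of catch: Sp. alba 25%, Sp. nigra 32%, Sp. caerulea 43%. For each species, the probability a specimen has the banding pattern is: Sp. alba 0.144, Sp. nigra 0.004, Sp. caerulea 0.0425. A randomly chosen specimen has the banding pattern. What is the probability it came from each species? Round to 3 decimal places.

By Bayes' rule, posterior ∝ prior × likelihood:
  Sp. alba: 0.25 × 0.144 = 0.036
  Sp. nigra: 0.32 × 0.004 = 0.00128
  Sp. caerulea: 0.43 × 0.0425 = 0.018275
Sum = 0.055555.
P(Sp. alba | banded) = 0.036/0.055555 ≈ 0.648
P(Sp. nigra | banded) = 0.00128/0.055555 ≈ 0.023
P(Sp. caerulea | banded) = 0.018275/0.055555 ≈ 0.329

Sp. alba 0.648, Sp. nigra 0.023, Sp. caerulea 0.329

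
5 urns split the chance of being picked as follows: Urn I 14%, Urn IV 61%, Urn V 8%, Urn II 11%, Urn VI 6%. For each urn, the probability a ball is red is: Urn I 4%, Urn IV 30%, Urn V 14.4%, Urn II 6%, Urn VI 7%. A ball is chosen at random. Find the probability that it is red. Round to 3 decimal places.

0.211

By Bayes' rule, posterior ∝ prior × likelihood:
  Urn I: 0.14 × 0.04 = 0.0056
  Urn IV: 0.61 × 0.3 = 0.183
  Urn V: 0.08 × 0.144 = 0.01152
  Urn II: 0.11 × 0.06 = 0.0066
  Urn VI: 0.06 × 0.07 = 0.0042
P(red) = 0.0056 + 0.183 + 0.01152 + 0.0066 + 0.0042 = 0.21092 → 0.211.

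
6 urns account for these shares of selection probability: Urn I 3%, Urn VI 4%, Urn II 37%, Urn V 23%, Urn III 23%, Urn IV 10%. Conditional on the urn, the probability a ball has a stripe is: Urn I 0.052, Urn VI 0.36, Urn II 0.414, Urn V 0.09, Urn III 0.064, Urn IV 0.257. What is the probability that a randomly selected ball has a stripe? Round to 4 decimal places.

0.2303

By Bayes' rule, posterior ∝ prior × likelihood:
  Urn I: 0.03 × 0.052 = 0.00156
  Urn VI: 0.04 × 0.36 = 0.0144
  Urn II: 0.37 × 0.414 = 0.15318
  Urn V: 0.23 × 0.09 = 0.0207
  Urn III: 0.23 × 0.064 = 0.01472
  Urn IV: 0.1 × 0.257 = 0.0257
P(striped) = 0.00156 + 0.0144 + 0.15318 + 0.0207 + 0.01472 + 0.0257 = 0.23026 → 0.2303.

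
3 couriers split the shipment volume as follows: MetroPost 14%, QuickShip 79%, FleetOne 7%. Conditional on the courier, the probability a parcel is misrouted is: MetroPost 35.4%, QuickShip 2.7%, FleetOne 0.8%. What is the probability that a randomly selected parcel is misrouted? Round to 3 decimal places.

Prior × likelihood for each hypothesis:
  MetroPost: 0.14 × 0.354 = 0.04956
  QuickShip: 0.79 × 0.027 = 0.02133
  FleetOne: 0.07 × 0.008 = 0.00056
P(misrouted) = 0.04956 + 0.02133 + 0.00056 = 0.07145 → 0.071.

0.071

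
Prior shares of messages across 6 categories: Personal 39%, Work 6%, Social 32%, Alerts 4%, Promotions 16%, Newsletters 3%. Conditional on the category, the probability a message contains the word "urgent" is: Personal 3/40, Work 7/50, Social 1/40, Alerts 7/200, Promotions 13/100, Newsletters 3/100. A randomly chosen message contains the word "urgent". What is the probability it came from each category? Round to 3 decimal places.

By Bayes' rule, posterior ∝ prior × likelihood:
  Personal: 0.39 × 0.075 = 0.02925
  Work: 0.06 × 0.14 = 0.0084
  Social: 0.32 × 0.025 = 0.008
  Alerts: 0.04 × 0.035 = 0.0014
  Promotions: 0.16 × 0.13 = 0.0208
  Newsletters: 0.03 × 0.03 = 0.0009
Sum = 0.06875.
P(Personal | urgent-flag) = 0.02925/0.06875 ≈ 0.425
P(Work | urgent-flag) = 0.0084/0.06875 ≈ 0.122
P(Social | urgent-flag) = 0.008/0.06875 ≈ 0.116
P(Alerts | urgent-flag) = 0.0014/0.06875 ≈ 0.020
P(Promotions | urgent-flag) = 0.0208/0.06875 ≈ 0.303
P(Newsletters | urgent-flag) = 0.0009/0.06875 ≈ 0.013

Personal 0.425, Work 0.122, Social 0.116, Alerts 0.020, Promotions 0.303, Newsletters 0.013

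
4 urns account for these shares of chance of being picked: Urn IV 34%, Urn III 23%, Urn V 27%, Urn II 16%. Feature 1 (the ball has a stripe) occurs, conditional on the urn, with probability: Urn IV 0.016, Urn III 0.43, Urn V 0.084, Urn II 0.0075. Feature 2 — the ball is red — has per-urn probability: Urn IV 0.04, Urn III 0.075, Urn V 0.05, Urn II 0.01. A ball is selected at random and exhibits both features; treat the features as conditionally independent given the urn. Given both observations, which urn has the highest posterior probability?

Compute prior × likelihood for every hypothesis:
  Urn IV: 0.34 × 0.016 × 0.04 = 0.0002176
  Urn III: 0.23 × 0.43 × 0.075 = 0.0074175
  Urn V: 0.27 × 0.084 × 0.05 = 0.001134
  Urn II: 0.16 × 0.0075 × 0.01 = 0.000012
Sum = 0.0087811.
Largest term belongs to Urn III, so Urn III is most probable.

Urn III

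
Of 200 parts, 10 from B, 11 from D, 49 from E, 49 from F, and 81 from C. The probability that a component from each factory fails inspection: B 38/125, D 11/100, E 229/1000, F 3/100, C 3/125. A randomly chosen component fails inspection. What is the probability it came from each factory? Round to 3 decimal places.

B 0.161, D 0.064, E 0.594, F 0.078, C 0.103

Compute prior × likelihood for every hypothesis:
  B: 0.05 × 0.304 = 0.0152
  D: 0.055 × 0.11 = 0.00605
  E: 0.245 × 0.229 = 0.056105
  F: 0.245 × 0.03 = 0.00735
  C: 0.405 × 0.024 = 0.00972
Normalizing constant = 0.094425.
P(B | nonconforming) = 0.0152/0.094425 ≈ 0.161
P(D | nonconforming) = 0.00605/0.094425 ≈ 0.064
P(E | nonconforming) = 0.056105/0.094425 ≈ 0.594
P(F | nonconforming) = 0.00735/0.094425 ≈ 0.078
P(C | nonconforming) = 0.00972/0.094425 ≈ 0.103
(Check: 0.161+0.064+0.594+0.078+0.103 = 1.000.)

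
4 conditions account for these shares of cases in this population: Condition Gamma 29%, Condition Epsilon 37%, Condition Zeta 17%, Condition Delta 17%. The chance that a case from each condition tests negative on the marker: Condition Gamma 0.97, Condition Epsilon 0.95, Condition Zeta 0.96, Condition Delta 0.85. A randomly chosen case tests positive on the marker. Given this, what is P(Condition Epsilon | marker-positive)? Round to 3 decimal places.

Taking complements, P(marker-positive | each) = Condition Gamma 0.03, Condition Epsilon 0.05, Condition Zeta 0.04, Condition Delta 0.15.
Unnormalized posteriors (prior × likelihood):
  Condition Gamma: 0.29 × 0.03 = 0.0087
  Condition Epsilon: 0.37 × 0.05 = 0.0185
  Condition Zeta: 0.17 × 0.04 = 0.0068
  Condition Delta: 0.17 × 0.15 = 0.0255
Total = 0.0595.
P(Condition Epsilon | evidence) = 0.0185 / 0.0595 ≈ 0.311.

0.311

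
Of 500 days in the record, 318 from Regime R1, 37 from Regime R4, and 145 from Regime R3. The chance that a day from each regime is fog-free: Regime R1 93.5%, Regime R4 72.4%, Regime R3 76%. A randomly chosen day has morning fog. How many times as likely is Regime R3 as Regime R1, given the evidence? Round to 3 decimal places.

1.684

Taking complements, P(fog | each) = Regime R1 0.065, Regime R4 0.276, Regime R3 0.24.
Prior × likelihood for each hypothesis:
  Regime R1: 0.636 × 0.065 = 0.04134
  Regime R4: 0.074 × 0.276 = 0.020424
  Regime R3: 0.29 × 0.24 = 0.0696
Normalizing constant = 0.131364.
The ratio is 0.0696 / 0.04134 (the normalizer cancels) = 1.684.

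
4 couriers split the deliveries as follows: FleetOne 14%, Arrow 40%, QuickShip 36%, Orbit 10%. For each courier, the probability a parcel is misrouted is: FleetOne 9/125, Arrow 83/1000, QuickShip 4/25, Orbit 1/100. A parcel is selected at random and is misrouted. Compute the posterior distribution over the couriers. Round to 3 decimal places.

Compute prior × likelihood for every hypothesis:
  FleetOne: 0.14 × 0.072 = 0.01008
  Arrow: 0.4 × 0.083 = 0.0332
  QuickShip: 0.36 × 0.16 = 0.0576
  Orbit: 0.1 × 0.01 = 0.001
Total = 0.10188.
P(FleetOne | misrouted) = 0.01008/0.10188 ≈ 0.099
P(Arrow | misrouted) = 0.0332/0.10188 ≈ 0.326
P(QuickShip | misrouted) = 0.0576/0.10188 ≈ 0.565
P(Orbit | misrouted) = 0.001/0.10188 ≈ 0.010
(Check: 0.099+0.326+0.565+0.010 = 1.000.)

FleetOne 0.099, Arrow 0.326, QuickShip 0.565, Orbit 0.010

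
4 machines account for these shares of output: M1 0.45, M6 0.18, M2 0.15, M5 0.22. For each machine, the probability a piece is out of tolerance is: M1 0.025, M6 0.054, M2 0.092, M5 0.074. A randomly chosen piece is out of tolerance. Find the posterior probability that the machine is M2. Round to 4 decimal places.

0.2703

Unnormalized posteriors (prior × likelihood):
  M1: 0.45 × 0.025 = 0.01125
  M6: 0.18 × 0.054 = 0.00972
  M2: 0.15 × 0.092 = 0.0138
  M5: 0.22 × 0.074 = 0.01628
Normalizing constant = 0.05105.
P(M2 | evidence) = 0.0138 / 0.05105 ≈ 0.2703.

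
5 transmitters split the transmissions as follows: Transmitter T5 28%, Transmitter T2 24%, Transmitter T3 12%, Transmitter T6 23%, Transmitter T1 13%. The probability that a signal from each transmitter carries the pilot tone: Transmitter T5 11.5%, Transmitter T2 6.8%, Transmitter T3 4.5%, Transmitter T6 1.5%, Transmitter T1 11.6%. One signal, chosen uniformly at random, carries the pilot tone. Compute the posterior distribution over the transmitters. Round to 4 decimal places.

By Bayes' rule, posterior ∝ prior × likelihood:
  Transmitter T5: 0.28 × 0.115 = 0.0322
  Transmitter T2: 0.24 × 0.068 = 0.01632
  Transmitter T3: 0.12 × 0.045 = 0.0054
  Transmitter T6: 0.23 × 0.015 = 0.00345
  Transmitter T1: 0.13 × 0.116 = 0.01508
Normalizing constant = 0.07245.
P(Transmitter T5 | pilot) = 0.0322/0.07245 ≈ 0.4444
P(Transmitter T2 | pilot) = 0.01632/0.07245 ≈ 0.2253
P(Transmitter T3 | pilot) = 0.0054/0.07245 ≈ 0.0745
P(Transmitter T6 | pilot) = 0.00345/0.07245 ≈ 0.0476
P(Transmitter T1 | pilot) = 0.01508/0.07245 ≈ 0.2081
(Check: 0.4444+0.2253+0.0745+0.0476+0.2081 = 0.9999.)

Transmitter T5 0.4444, Transmitter T2 0.2253, Transmitter T3 0.0745, Transmitter T6 0.0476, Transmitter T1 0.2081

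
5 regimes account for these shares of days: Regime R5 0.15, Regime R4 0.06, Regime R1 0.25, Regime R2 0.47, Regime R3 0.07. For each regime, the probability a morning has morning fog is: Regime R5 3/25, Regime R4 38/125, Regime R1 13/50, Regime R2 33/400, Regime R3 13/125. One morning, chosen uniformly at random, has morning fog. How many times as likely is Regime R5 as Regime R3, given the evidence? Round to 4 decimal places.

2.4725

Compute prior × likelihood for every hypothesis:
  Regime R5: 0.15 × 0.12 = 0.018
  Regime R4: 0.06 × 0.304 = 0.01824
  Regime R1: 0.25 × 0.26 = 0.065
  Regime R2: 0.47 × 0.0825 = 0.038775
  Regime R3: 0.07 × 0.104 = 0.00728
Total = 0.147295.
The ratio is 0.018 / 0.00728 (the normalizer cancels) = 2.4725.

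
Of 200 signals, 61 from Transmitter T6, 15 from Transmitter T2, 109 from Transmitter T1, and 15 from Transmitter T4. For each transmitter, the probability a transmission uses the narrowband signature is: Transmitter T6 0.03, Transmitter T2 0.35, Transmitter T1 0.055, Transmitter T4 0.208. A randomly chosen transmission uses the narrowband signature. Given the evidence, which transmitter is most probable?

Unnormalized posteriors (prior × likelihood):
  Transmitter T6: 0.305 × 0.03 = 0.00915
  Transmitter T2: 0.075 × 0.35 = 0.02625
  Transmitter T1: 0.545 × 0.055 = 0.029975
  Transmitter T4: 0.075 × 0.208 = 0.0156
Normalizing constant = 0.080975.
Largest term belongs to Transmitter T1, so Transmitter T1 is most probable.

Transmitter T1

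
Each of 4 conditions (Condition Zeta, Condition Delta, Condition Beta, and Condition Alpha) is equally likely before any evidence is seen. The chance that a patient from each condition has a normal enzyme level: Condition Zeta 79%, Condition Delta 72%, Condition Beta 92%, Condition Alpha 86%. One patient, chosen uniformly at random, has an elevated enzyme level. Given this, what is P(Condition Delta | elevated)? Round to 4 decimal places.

0.3944

Taking complements, P(elevated | each) = Condition Zeta 0.21, Condition Delta 0.28, Condition Beta 0.08, Condition Alpha 0.14.
With a uniform prior (1/4 each), posterior ∝ likelihood:
  Condition Zeta: 0.21
  Condition Delta: 0.28
  Condition Beta: 0.08
  Condition Alpha: 0.14
Normalizing constant = 0.71.
P(Condition Delta | evidence) = 0.28 / 0.71 ≈ 0.3944.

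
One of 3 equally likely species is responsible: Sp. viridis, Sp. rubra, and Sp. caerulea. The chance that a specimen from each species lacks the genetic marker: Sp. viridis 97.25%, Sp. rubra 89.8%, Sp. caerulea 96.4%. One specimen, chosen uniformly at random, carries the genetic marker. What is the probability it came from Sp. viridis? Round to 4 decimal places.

0.1662

Taking complements, P(marker | each) = Sp. viridis 0.0275, Sp. rubra 0.102, Sp. caerulea 0.036.
With a uniform prior (1/3 each), posterior ∝ likelihood:
  Sp. viridis: 0.0275
  Sp. rubra: 0.102
  Sp. caerulea: 0.036
Normalizing constant = 0.1655.
P(Sp. viridis | evidence) = 0.0275 / 0.1655 ≈ 0.1662.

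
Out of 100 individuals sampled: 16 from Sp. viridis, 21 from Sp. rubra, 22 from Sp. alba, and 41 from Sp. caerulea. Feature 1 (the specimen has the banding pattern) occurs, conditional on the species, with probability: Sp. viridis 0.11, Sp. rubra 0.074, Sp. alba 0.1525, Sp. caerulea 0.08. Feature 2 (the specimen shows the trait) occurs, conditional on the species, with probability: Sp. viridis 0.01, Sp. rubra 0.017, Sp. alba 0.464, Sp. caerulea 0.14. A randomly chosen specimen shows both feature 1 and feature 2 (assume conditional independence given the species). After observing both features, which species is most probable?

Sp. alba

Compute prior × likelihood for every hypothesis:
  Sp. viridis: 0.16 × 0.11 × 0.01 = 0.000176
  Sp. rubra: 0.21 × 0.074 × 0.017 = 0.00026418
  Sp. alba: 0.22 × 0.1525 × 0.464 = 0.0155672
  Sp. caerulea: 0.41 × 0.08 × 0.14 = 0.004592
Sum = 0.02059938.
Largest term belongs to Sp. alba, so Sp. alba is most probable.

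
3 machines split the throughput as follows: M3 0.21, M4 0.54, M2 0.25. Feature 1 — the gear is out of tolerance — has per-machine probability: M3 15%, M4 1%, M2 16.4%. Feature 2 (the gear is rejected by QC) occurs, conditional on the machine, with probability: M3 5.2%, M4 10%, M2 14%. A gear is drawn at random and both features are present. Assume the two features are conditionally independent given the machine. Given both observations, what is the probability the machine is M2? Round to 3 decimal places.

0.725

Prior × likelihood for each hypothesis:
  M3: 0.21 × 0.15 × 0.052 = 0.001638
  M4: 0.54 × 0.01 × 0.1 = 0.00054
  M2: 0.25 × 0.164 × 0.14 = 0.00574
Sum = 0.007918.
P(M2 | evidence) = 0.00574 / 0.007918 ≈ 0.725.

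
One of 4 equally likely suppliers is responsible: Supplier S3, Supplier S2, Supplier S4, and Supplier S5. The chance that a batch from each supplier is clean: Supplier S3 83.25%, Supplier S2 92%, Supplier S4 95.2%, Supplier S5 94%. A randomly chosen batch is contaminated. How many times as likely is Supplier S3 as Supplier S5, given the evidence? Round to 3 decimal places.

Taking complements, P(contaminated | each) = Supplier S3 0.1675, Supplier S2 0.08, Supplier S4 0.048, Supplier S5 0.06.
Since the prior is uniform, the posterior is proportional to the likelihood:
  Supplier S3: 0.1675
  Supplier S2: 0.08
  Supplier S4: 0.048
  Supplier S5: 0.06
Sum = 0.3555.
The ratio is 0.1675 / 0.06 (the normalizer cancels) = 2.792.

2.792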